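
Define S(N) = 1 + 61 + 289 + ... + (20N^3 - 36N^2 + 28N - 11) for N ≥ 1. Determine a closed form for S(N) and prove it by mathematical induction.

S(N) = N(5N^3 - 2N^2 + N - 3)

We claim S(N) = N(5N^3 - 2N^2 + N - 3) for all N ≥ 1.
When N = 1: S(1) = 1, and the closed form gives 1. They agree.
Suppose the result is true for N = i, so S(i) = i(5i^3 - 2i^2 + i - 3).
Then S(i+1) = S(i) + (20i^3 + 24i^2 + 16i + 1) = (i(5i^3 - 2i^2 + i - 3)) + (20i^3 + 24i^2 + 16i + 1).
Simplifying, S(i+1) = (i + 1)(5i^3 + 13i^2 + 12i + 1) = (i+1)(5(i+1)^3 - 2(i+1)^2 + (i+1) - 3),
which is the closed form with N = i+1.
This completes the induction.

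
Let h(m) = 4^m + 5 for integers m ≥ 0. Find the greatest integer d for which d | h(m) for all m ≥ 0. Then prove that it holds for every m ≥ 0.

d = 3

Computing the first values: h(0) = 6 and h(1) = 9; gcd(6, 9) = 3, so d ≤ 3.
We prove 3 | 4^m + 5 for all m ≥ 0 by induction on m.
For the base case m = 0: h(0) = 6 = 3·(2), so 3 | h(0).
Inductive step: assume the claim holds for m = p, i.e. 3 | h(p). Then
h(p+1) = 4^(p+1) + 5 = 4·(4^p + 5) - 15 = 4·h(p) - 15. The first term is divisible by 3 by the inductive hypothesis, and -15 is divisible by 3. Hence 3 | h(p+1).
By the principle of mathematical induction, the result holds for all m ≥ 0.
Therefore the largest such d is 3.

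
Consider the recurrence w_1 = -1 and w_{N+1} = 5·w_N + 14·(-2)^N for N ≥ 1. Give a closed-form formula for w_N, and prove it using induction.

w_N = (-2)^(N + 1) - 5^N

Computing the first terms: w_1 = -1, w_2 = -33, w_3 = -109. This suggests w_N = (-2)^(N + 1) - 5^N.
Base step (N = 1): the formula gives -1 = -1 = w_1.
For the inductive step, assume it holds for an arbitrary m ≥ 1, so w_m = (-2)^(m + 1) - 5^m.
Then w_{m+1} = 5·w_m + 14·(-2)^m = 5·((-2)^(m + 1) - 5^m) + 14·(-2)^m = (-2)^(m + 2) - 5^(m + 1) = (-2)^((m+1) + 1) - 5^(m+1),
which is the claimed formula at N = m+1.
By the principle of mathematical induction, the result holds for all N ≥ 1.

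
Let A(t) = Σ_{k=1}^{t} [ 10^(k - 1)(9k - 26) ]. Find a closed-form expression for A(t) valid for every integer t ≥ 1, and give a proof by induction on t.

We claim A(t) = 10^t(t - 3) + 3 for all t ≥ 1.
Base case (t = 1): A(1) = -17, and the closed form gives -17. They agree.
Inductive step: suppose the statement holds for some k ≥ 1, so A(k) = 10^k(k - 3) + 3.
Then A(k+1) = A(k) + (10^k(9k - 17)) = (10^k(k - 3) + 3) + (10^k(9k - 17)).
Simplifying, A(k+1) = 10·10^k·k - 20·10^k + 3 = 10^(k+1)((k+1) - 3) + 3,
which is the closed form with t = k+1.
By induction, the statement is established for all t ≥ 1.

A(t) = 10^t(t - 3) + 3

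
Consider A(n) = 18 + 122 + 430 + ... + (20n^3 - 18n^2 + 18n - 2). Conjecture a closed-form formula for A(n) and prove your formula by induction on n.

We claim A(n) = n(5n + 4)(n^2 + 1) for all n ≥ 1.
Base case (n = 1): A(1) = 18, and the closed form gives 18. They agree.
Suppose the result is true for n = m, so A(m) = m(5m^3 + 4m^2 + 5m + 4).
Then A(m+1) = A(m) + (20m^3 + 42m^2 + 42m + 18) = (m(5m^3 + 4m^2 + 5m + 4)) + (20m^3 + 42m^2 + 42m + 18).
Simplifying, A(m+1) = (m + 1)(5m + 9)(m^2 + 2m + 2) = (m+1)(5(m+1) + 4)((m+1)^2 + 1),
which is the closed form with n = m+1.
This completes the induction.

A(n) = n(5n + 4)(n^2 + 1)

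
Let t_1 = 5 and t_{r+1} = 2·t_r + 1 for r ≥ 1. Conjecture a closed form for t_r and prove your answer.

Computing the first terms: t_1 = 5, t_2 = 11, t_3 = 23. This suggests t_r = 3·2^r - 1.
For the base case r = 1: the formula gives 5 = 5 = t_1.
For the inductive step, assume it holds for an arbitrary p ≥ 1, so t_p = 3·2^p - 1.
Then t_{p+1} = 2·t_p + 1 = 2·(3·2^p - 1) + 1 = 3·2^(p + 1) - 1,
which is the claimed formula at r = p+1.
This completes the induction.

t_r = 3·2^r - 1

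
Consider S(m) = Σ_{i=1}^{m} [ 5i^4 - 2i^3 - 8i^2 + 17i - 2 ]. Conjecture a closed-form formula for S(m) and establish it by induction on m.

S(m) = m(m^4 + 2m^3 - 2m^2 + 4m + 5)

We claim S(m) = m(m^4 + 2m^3 - 2m^2 + 4m + 5) for all m ≥ 1.
Base case (m = 1): S(1) = 10, and the closed form gives 10. They agree.
For the inductive step, assume it holds for an arbitrary i ≥ 1, so S(i) = i(i^4 + 2i^3 - 2i^2 + 4i + 5).
Then S(i+1) = S(i) + (5i^4 + 18i^3 + 16i^2 + 15i + 10) = (i(i^4 + 2i^3 - 2i^2 + 4i + 5)) + (5i^4 + 18i^3 + 16i^2 + 15i + 10).
Simplifying, S(i+1) = (i + 1)(i^4 + 6i^3 + 10i^2 + 10i + 10) = (i+1)((i+1)^4 + 2(i+1)^3 - 2(i+1)^2 + 4(i+1) + 5),
which is the closed form with m = i+1.
This completes the induction.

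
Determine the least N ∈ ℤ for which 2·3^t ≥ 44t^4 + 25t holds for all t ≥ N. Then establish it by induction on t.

N = 12

At t = 11: 354294 < 644479, so the inequality fails and N ≥ 12. We prove 2·3^t ≥ 44t^4 + 25t for all t ≥ 12.
When t = 12: 2·3^t = 1062882 and 44t^4 + 25t = 912684, so 1062882 ≥ 912684.
Inductive step: suppose the statement holds for some r ≥ 12, so 2·3^r ≥ 44r^4 + 25r.
Then 2·3^(r + 1) = 3·(2·3^r) ≥ 3·(44r^4 + 25r).
Also, for r ≥ 12 we have 3·(44r^4 + 25r) ≥ 44(r+1)^4 + 25(r+1), since 3·(44r^4 + 25r) − (44(r+1)^4 + 25(r+1)) = 88r^4 - 176r^3 - 264r^2 - 126r - 69, which is nonnegative for all r ≥ 12.
Combining, 2·3^(r + 1) ≥ 44(r+1)^4 + 25(r+1).
By induction, the statement is established for all t ≥ 12.
Hence the smallest such N is 12.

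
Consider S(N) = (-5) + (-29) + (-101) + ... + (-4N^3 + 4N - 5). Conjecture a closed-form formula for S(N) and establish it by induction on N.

We claim S(N) = -N(N^3 + 2N^2 - N + 3) for all N ≥ 1.
When N = 1: S(1) = -5, and the closed form gives -5. They agree.
Inductive step: assume the claim holds for N = k, so S(k) = k(-k^3 - 2k^2 + k - 3).
Then S(k+1) = S(k) + (4k - 4(k + 1)^3 - 1) = (k(-k^3 - 2k^2 + k - 3)) + (4k - 4(k + 1)^3 - 1).
Simplifying, S(k+1) = -(k + 1)(k^3 + 5k^2 + 6k + 5) = -(k+1)((k+1)^3 + 2(k+1)^2 - (k+1) + 3),
which is the closed form with N = k+1.
Hence, by induction on N, the claim holds for every N ≥ 1.

S(N) = -N(N^3 + 2N^2 - N + 3)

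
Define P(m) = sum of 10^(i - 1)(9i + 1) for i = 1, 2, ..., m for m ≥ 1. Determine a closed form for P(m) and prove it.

We claim P(m) = 10^m·m for all m ≥ 1.
Base step (m = 1): P(1) = 10, and the closed form gives 10. They agree.
Inductive step: suppose the statement holds for some i ≥ 1, so P(i) = 10^i·i.
Then P(i+1) = P(i) + (10^i(9i + 10)) = (10^i·i) + (10^i(9i + 10)).
Simplifying, P(i+1) = 10^(i + 1)(i + 1) = 10^(i+1)·(i+1),
which is the closed form with m = i+1.
By induction, the statement is established for all m ≥ 1.

P(m) = 10^m·m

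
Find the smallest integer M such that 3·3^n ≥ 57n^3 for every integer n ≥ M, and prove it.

M = 9

At n = 8: 19683 < 29184, so the inequality fails and M ≥ 9. We prove 3·3^n ≥ 57n^3 for all n ≥ 9.
Base case (n = 9): 3·3^n = 59049 and 57n^3 = 41553, so 59049 ≥ 41553.
Suppose the result is true for n = p, so 3·3^p ≥ 57p^3.
Then 3·3^(p + 1) = 3·(3·3^p) ≥ 3·(57p^3).
Also, for p ≥ 9 we have 3·(57p^3) ≥ 57(p+1)^3, since 3 ≥ (1 + 1/p)^3 for all p ≥ 9.
Combining, 3·3^(p + 1) ≥ 57(p+1)^3.
By induction, the statement is established for all n ≥ 9.
Hence the smallest such M is 9.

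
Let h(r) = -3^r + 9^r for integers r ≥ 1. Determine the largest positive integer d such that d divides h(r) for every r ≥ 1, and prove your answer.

Computing the first values: h(1) = 6 and h(2) = 72; gcd(6, 72) = 6, so d ≤ 6.
We prove 6 | -3^r + 9^r for all r ≥ 1 by induction on r.
When r = 1: h(1) = 6 = 6·(1), so 6 | h(1).
Inductive step: suppose the statement holds for some i ≥ 1, i.e. 6 | h(i). Then
9^{i+1} − 3^{i+1} = 9·9^i − 3·3^i = 9·(9^i − 3^i) + (6)·3^i. The first term is divisible by 6 by the inductive hypothesis, and the second term (6)·3^i is divisible by 6 since 6 | 6. Hence 6 | h(i+1).
By induction, the statement is established for all r ≥ 1.
Therefore the largest such d is 6.

d = 6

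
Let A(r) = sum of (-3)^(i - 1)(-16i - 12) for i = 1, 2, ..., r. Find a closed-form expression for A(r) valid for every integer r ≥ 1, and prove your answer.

A(r) = 4(-3)^r(r + 1) - 4

We claim A(r) = 4(-3)^r(r + 1) - 4 for all r ≥ 1.
Base case (r = 1): A(1) = -28, and the closed form gives -28. They agree.
Inductive step: suppose the statement holds for some i ≥ 1, so A(i) = 4(-3)^i(i + 1) - 4.
Then A(i+1) = A(i) + ((-3)^i(-16i - 28)) = (4(-3)^i(i + 1) - 4) + ((-3)^i(-16i - 28)).
Simplifying, A(i+1) = -12(-3)^i·i - 24(-3)^i - 4 = 4(-3)^(i+1)((i+1) + 1) - 4,
which is the closed form with r = i+1.
By the principle of mathematical induction, the result holds for all r ≥ 1.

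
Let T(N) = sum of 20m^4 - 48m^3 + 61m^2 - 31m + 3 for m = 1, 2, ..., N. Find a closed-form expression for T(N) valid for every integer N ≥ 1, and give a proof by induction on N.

T(N) = N(4N^4 - 2N^3 + 3N^2 + 3N - 3)

We claim T(N) = N(4N^4 - 2N^3 + 3N^2 + 3N - 3) for all N ≥ 1.
Base step (N = 1): T(1) = 5, and the closed form gives 5. They agree.
Inductive step: suppose the statement holds for some m ≥ 1, so T(m) = m(4m^4 - 2m^3 + 3m^2 + 3m - 3).
Then T(m+1) = T(m) + (20m^4 + 32m^3 + 37m^2 + 27m + 5) = (m(4m^4 - 2m^3 + 3m^2 + 3m - 3)) + (20m^4 + 32m^3 + 37m^2 + 27m + 5).
Simplifying, T(m+1) = (m + 1)(4m^4 + 14m^3 + 21m^2 + 19m + 5) = (m+1)(4(m+1)^4 - 2(m+1)^3 + 3(m+1)^2 + 3(m+1) - 3),
which is the closed form with N = m+1.
By induction, the statement is established for all N ≥ 1.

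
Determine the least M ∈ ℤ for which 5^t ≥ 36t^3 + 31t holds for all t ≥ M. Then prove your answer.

At t = 5: 3125 < 4655, so the inequality fails and M ≥ 6. We prove 5^t ≥ 36t^3 + 31t for all t ≥ 6.
Base step (t = 6): 5^t = 15625 and 36t^3 + 31t = 7962, so 15625 ≥ 7962.
Inductive step: suppose the statement holds for some j ≥ 6, so 5^j ≥ 36j^3 + 31j.
Then 5^(j + 1) = 5·(5^j) ≥ 5·(36j^3 + 31j).
Also, for j ≥ 6 we have 5·(36j^3 + 31j) ≥ 36(j+1)^3 + 31(j+1), since 5·(36j^3 + 31j) − (36(j+1)^3 + 31(j+1)) = 144j^3 - 108j^2 + 16j - 67, which is nonnegative for all j ≥ 6.
Combining, 5^(j + 1) ≥ 36(j+1)^3 + 31(j+1).
By the principle of mathematical induction, the result holds for all t ≥ 6.
Hence the smallest such M is 6.

M = 6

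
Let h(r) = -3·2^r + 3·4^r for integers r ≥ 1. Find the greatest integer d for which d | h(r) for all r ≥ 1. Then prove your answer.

Computing the first values: h(1) = 6 and h(2) = 36; gcd(6, 36) = 6, so d ≤ 6.
We prove 6 | -3·2^r + 3·4^r for all r ≥ 1 by induction on r.
When r = 1: h(1) = 6 = 6·(1), so 6 | h(1).
Inductive step: assume the claim holds for r = m, i.e. 6 | h(m). Then
h(m+1) − 4·h(m) = (-3·2^(m+1) + 3·4^(m+1)) − 4·(-3·2^m + 3·4^m) = (-3)·2^m·(2 − 4) = (6)·2^m. Since 6 | h(m) by the inductive hypothesis, 6 | 4·h(m); and 6 | 6 since 6 = 6·1. Therefore 6 | h(m+1).
By induction, the statement is established for all r ≥ 1.
Therefore the largest such d is 6.

d = 6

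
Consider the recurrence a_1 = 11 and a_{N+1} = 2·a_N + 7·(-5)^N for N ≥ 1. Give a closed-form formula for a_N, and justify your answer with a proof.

a_N = -(-5)^N + 3·2^N

Computing the first terms: a_1 = 11, a_2 = -13, a_3 = 149. This suggests a_N = -(-5)^N + 3·2^N.
For the base case N = 1: the formula gives 11 = 11 = a_1.
For the inductive step, assume it holds for an arbitrary p ≥ 1, so a_p = -(-5)^p + 3·2^p.
Then a_{p+1} = 2·a_p + 7·(-5)^p = 2·(-(-5)^p + 3·2^p) + 7·(-5)^p = -(-5)^(p + 1) + 3·2^(p + 1),
which is the claimed formula at N = p+1.
Hence, by induction on N, the claim holds for every N ≥ 1.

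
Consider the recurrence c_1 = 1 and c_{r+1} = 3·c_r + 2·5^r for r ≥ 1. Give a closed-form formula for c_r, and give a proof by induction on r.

Computing the first terms: c_1 = 1, c_2 = 13, c_3 = 89. This suggests c_r = -4·3^(r - 1) + 5^r.
Base case (r = 1): the formula gives 1 = 1 = c_1.
Inductive step: suppose the statement holds for some p ≥ 1, so c_p = -4·3^(p - 1) + 5^p.
Then c_{p+1} = 3·c_p + 2·5^p = 3·(-4·3^(p - 1) + 5^p) + 2·5^p = -4·3^p + 5^(p + 1) = -4·3^((p+1) - 1) + 5^(p+1),
which is the claimed formula at r = p+1.
This completes the induction.

c_r = -4·3^(r - 1) + 5^r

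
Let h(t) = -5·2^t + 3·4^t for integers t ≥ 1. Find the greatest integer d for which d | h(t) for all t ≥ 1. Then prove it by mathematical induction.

d = 2

Computing the first values: h(1) = 2 and h(2) = 28; gcd(2, 28) = 2, so d ≤ 2.
We prove 2 | -5·2^t + 3·4^t for all t ≥ 1 by induction on t.
When t = 1: h(1) = 2 = 2·(1), so 2 | h(1).
Inductive step: suppose the statement holds for some i ≥ 1, i.e. 2 | h(i). Then
h(i+1) − 4·h(i) = (-5·2^(i+1) + 3·4^(i+1)) − 4·(-5·2^i + 3·4^i) = (-5)·2^i·(2 − 4) = (10)·2^i. Since 2 | h(i) by the inductive hypothesis, 2 | 4·h(i); and 2 | 10 since 10 = 2·5. Therefore 2 | h(i+1).
By induction, the statement is established for all t ≥ 1.
Therefore the largest such d is 2.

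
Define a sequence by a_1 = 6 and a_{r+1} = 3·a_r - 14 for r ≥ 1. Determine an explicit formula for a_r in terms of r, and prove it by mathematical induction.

Computing the first terms: a_1 = 6, a_2 = 4, a_3 = -2. This suggests a_r = -3^(r - 1) + 7.
For the base case r = 1: the formula gives 6 = 6 = a_1.
For the inductive step, assume it holds for an arbitrary i ≥ 1, so a_i = -3^(i - 1) + 7.
Then a_{i+1} = 3·a_i - 14 = 3·(-3^(i - 1) + 7) - 14 = -3^i + 7 = -3^((i+1) - 1) + 7,
which is the claimed formula at r = i+1.
This completes the induction.

a_r = -3^(r - 1) + 7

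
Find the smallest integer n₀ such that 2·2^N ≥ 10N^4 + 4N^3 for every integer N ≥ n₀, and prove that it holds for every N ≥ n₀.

n₀ = 20

At N = 19: 1048576 < 1330646, so the inequality fails and n₀ ≥ 20. We prove 2·2^N ≥ 10N^4 + 4N^3 for all N ≥ 20.
When N = 20: 2·2^N = 2097152 and 10N^4 + 4N^3 = 1632000, so 2097152 ≥ 1632000.
Inductive step: suppose the statement holds for some j ≥ 20, so 2·2^j ≥ 10j^4 + 4j^3.
Then 2·2^(j + 1) = 2·(2·2^j) ≥ 2·(10j^4 + 4j^3).
Also, for j ≥ 20 we have 2·(10j^4 + 4j^3) ≥ 10(j+1)^4 + 4(j+1)^3, since 2·(10j^4 + 4j^3) − (10(j+1)^4 + 4(j+1)^3) = 10j^4 - 36j^3 - 72j^2 - 52j - 14, which is nonnegative for all j ≥ 20.
Combining, 2·2^(j + 1) ≥ 10(j+1)^4 + 4(j+1)^3.
By the principle of mathematical induction, the result holds for all N ≥ 20.
Hence the smallest such n₀ is 20.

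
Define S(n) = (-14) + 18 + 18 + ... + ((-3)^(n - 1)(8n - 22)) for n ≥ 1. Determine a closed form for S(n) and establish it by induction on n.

S(n) = (-3)^n(-2n + 5) - 5

We claim S(n) = (-3)^n(-2n + 5) - 5 for all n ≥ 1.
When n = 1: S(1) = -14, and the closed form gives -14. They agree.
Suppose the result is true for n = i, so S(i) = (-3)^i(-2i + 5) - 5.
Then S(i+1) = S(i) + ((-3)^i(8i - 14)) = ((-3)^i(-2i + 5) - 5) + ((-3)^i(8i - 14)).
Simplifying, S(i+1) = 6(-3)^i·i - 9(-3)^i - 5 = (-3)^(i+1)(-2(i+1) + 5) - 5,
which is the closed form with n = i+1.
By the principle of mathematical induction, the result holds for all n ≥ 1.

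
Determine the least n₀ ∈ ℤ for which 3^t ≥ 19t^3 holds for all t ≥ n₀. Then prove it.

n₀ = 9

At t = 8: 6561 < 9728, so the inequality fails and n₀ ≥ 9. We prove 3^t ≥ 19t^3 for all t ≥ 9.
Base step (t = 9): 3^t = 19683 and 19t^3 = 13851, so 19683 ≥ 13851.
Inductive step: suppose the statement holds for some p ≥ 9, so 3^p ≥ 19p^3.
Then 3^(p + 1) = 3·(3^p) ≥ 3·(19p^3).
Also, for p ≥ 9 we have 3·(19p^3) ≥ 19(p+1)^3, since 3 ≥ (1 + 1/p)^3 for all p ≥ 9.
Combining, 3^(p + 1) ≥ 19(p+1)^3.
Hence, by induction on t, the claim holds for every t ≥ 9.
Hence the smallest such n₀ is 9.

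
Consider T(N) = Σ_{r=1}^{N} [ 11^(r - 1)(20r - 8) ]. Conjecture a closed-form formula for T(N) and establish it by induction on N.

We claim T(N) = 11^N(2N - 1) + 1 for all N ≥ 1.
When N = 1: T(1) = 12, and the closed form gives 12. They agree.
Suppose the result is true for N = r, so T(r) = 11^r(2r - 1) + 1.
Then T(r+1) = T(r) + (11^r(20r + 12)) = (11^r(2r - 1) + 1) + (11^r(20r + 12)).
Simplifying, T(r+1) = 22·11^r·r + 11·11^r + 1 = 11^(r+1)(2(r+1) - 1) + 1,
which is the closed form with N = r+1.
By induction, the statement is established for all N ≥ 1.

T(N) = 11^N(2N - 1) + 1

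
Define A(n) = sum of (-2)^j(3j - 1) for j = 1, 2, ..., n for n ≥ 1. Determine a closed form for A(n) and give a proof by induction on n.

We claim A(n) = 2(-2)^n·n for all n ≥ 1.
Base step (n = 1): A(1) = -4, and the closed form gives -4. They agree.
Inductive step: assume the claim holds for n = j, so A(j) = 2(-2)^j·j.
Then A(j+1) = A(j) + ((-2)^(j + 1)(3j + 2)) = (2(-2)^j·j) + ((-2)^(j + 1)(3j + 2)).
Simplifying, A(j+1) = (-2)^(j + 2)(-j - 1) = 2(-2)^(j+1)·(j+1),
which is the closed form with n = j+1.
By induction, the statement is established for all n ≥ 1.

A(n) = 2(-2)^n·n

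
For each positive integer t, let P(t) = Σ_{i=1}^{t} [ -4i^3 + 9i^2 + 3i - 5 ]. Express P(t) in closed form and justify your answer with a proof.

P(t) = -t(t + 2)(t^2 - 3t + 1)

We claim P(t) = -t(t + 2)(t^2 - 3t + 1) for all t ≥ 1.
When t = 1: P(1) = 3, and the closed form gives 3. They agree.
Suppose the result is true for t = i, so P(i) = i(-i^3 + i^2 + 5i - 2).
Then P(i+1) = P(i) + (-4i^3 - 3i^2 + 9i + 3) = (i(-i^3 + i^2 + 5i - 2)) + (-4i^3 - 3i^2 + 9i + 3).
Simplifying, P(i+1) = -(i + 1)(i + 3)(i^2 - i - 1) = -(i+1)((i+1) + 2)((i+1)^2 - 3(i+1) + 1),
which is the closed form with t = i+1.
By the principle of mathematical induction, the result holds for all t ≥ 1.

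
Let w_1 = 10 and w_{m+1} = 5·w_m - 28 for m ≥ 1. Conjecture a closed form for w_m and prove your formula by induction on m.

w_m = 3·5^(m - 1) + 7

Computing the first terms: w_1 = 10, w_2 = 22, w_3 = 82. This suggests w_m = 3·5^(m - 1) + 7.
For the base case m = 1: the formula gives 10 = 10 = w_1.
For the inductive step, assume it holds for an arbitrary r ≥ 1, so w_r = 3·5^(r - 1) + 7.
Then w_{r+1} = 5·w_r - 28 = 5·(3·5^(r - 1) + 7) - 28 = 3·5^r + 7 = 3·5^((r+1) - 1) + 7,
which is the claimed formula at m = r+1.
By the principle of mathematical induction, the result holds for all m ≥ 1.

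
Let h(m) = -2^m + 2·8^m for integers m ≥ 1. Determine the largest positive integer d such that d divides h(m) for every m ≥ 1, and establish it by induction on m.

Computing the first values: h(1) = 14 and h(2) = 124; gcd(14, 124) = 2, so d ≤ 2.
We prove 2 | -2^m + 2·8^m for all m ≥ 1 by induction on m.
When m = 1: h(1) = 14 = 2·(7), so 2 | h(1).
For the inductive step, assume it holds for an arbitrary j ≥ 1, i.e. 2 | h(j). Then
h(j+1) − 8·h(j) = (-2^(j+1) + 2·8^(j+1)) − 8·(-2^j + 2·8^j) = (-1)·2^j·(2 − 8) = (6)·2^j. Since 2 | h(j) by the inductive hypothesis, 2 | 8·h(j); and 2 | 6 since 6 = 2·3. Therefore 2 | h(j+1).
By induction, the statement is established for all m ≥ 1.
Therefore the largest such d is 2.

d = 2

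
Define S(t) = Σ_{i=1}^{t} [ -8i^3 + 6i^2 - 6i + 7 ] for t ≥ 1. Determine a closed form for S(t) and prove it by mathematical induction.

We claim S(t) = -t(2t^3 + 2t^2 + 2t - 5) for all t ≥ 1.
When t = 1: S(1) = -1, and the closed form gives -1. They agree.
Suppose the result is true for t = i, so S(i) = i(-2i^3 - 2i^2 - 2i + 5).
Then S(i+1) = S(i) + (-8i^3 - 18i^2 - 18i - 1) = (i(-2i^3 - 2i^2 - 2i + 5)) + (-8i^3 - 18i^2 - 18i - 1).
Simplifying, S(i+1) = -(i + 1)(2i^3 + 8i^2 + 12i + 1) = -(i+1)(2(i+1)^3 + 2(i+1)^2 + 2(i+1) - 5),
which is the closed form with t = i+1.
This completes the induction.

S(t) = -t(2t^3 + 2t^2 + 2t - 5)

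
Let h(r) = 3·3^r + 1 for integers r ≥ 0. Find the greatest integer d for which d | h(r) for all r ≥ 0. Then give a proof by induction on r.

d = 2

Computing the first values: h(0) = 4 and h(1) = 10; gcd(4, 10) = 2, so d ≤ 2.
We prove 2 | 3·3^r + 1 for all r ≥ 0 by induction on r.
When r = 0: h(0) = 4 = 2·(2), so 2 | h(0).
Suppose the result is true for r = k, i.e. 2 | h(k). Then
h(k+1) = 3·3^(k+1) + 1 = 3·(3·3^k + 1) - 2 = 3·h(k) - 2. The first term is divisible by 2 by the inductive hypothesis, and -2 is divisible by 2. Hence 2 | h(k+1).
This completes the induction.
Therefore the largest such d is 2.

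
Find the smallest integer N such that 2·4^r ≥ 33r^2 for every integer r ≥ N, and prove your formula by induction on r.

N = 5

At r = 4: 512 < 528, so the inequality fails and N ≥ 5. We prove 2·4^r ≥ 33r^2 for all r ≥ 5.
For the base case r = 5: 2·4^r = 2048 and 33r^2 = 825, so 2048 ≥ 825.
For the inductive step, assume it holds for an arbitrary k ≥ 5, so 2·4^k ≥ 33k^2.
Then 2·4^(k + 1) = 4·(2·4^k) ≥ 4·(33k^2).
Also, for k ≥ 5 we have 4·(33k^2) ≥ 33(k+1)^2, since 4 ≥ (1 + 1/k)^2 for all k ≥ 5.
Combining, 2·4^(k + 1) ≥ 33(k+1)^2.
By induction, the statement is established for all r ≥ 5.
Hence the smallest such N is 5.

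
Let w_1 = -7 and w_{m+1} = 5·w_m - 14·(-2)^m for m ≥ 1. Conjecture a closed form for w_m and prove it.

w_m = -(-2)^(m + 1) - 3·5^(m - 1)

Computing the first terms: w_1 = -7, w_2 = -7, w_3 = -91. This suggests w_m = -(-2)^(m + 1) - 3·5^(m - 1).
Base step (m = 1): the formula gives -7 = -7 = w_1.
For the inductive step, assume it holds for an arbitrary p ≥ 1, so w_p = -(-2)^(p + 1) - 3·5^(p - 1).
Then w_{p+1} = 5·w_p - 14·(-2)^p = 5·(-(-2)^(p + 1) - 3·5^(p - 1)) - 14·(-2)^p = -(-2)^(p + 2) - 3·5^p = -(-2)^((p+1) + 1) - 3·5^((p+1) - 1),
which is the claimed formula at m = p+1.
By induction, the statement is established for all m ≥ 1.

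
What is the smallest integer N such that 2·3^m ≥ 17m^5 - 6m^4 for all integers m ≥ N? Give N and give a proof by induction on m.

N = 14

At m = 13: 3188646 < 6140615, so the inequality fails and N ≥ 14. We prove 2·3^m ≥ 17m^5 - 6m^4 for all m ≥ 14.
Base step (m = 14): 2·3^m = 9565938 and 17m^5 - 6m^4 = 8912512, so 9565938 ≥ 8912512.
Inductive step: assume the claim holds for m = j, so 2·3^j ≥ 17j^5 - 6j^4.
Then 2·3^(j + 1) = 3·(2·3^j) ≥ 3·(17j^5 - 6j^4).
Also, for j ≥ 14 we have 3·(17j^5 - 6j^4) ≥ 17(j+1)^5 - 6(j+1)^4, since 3·(17j^5 - 6j^4) − (17(j+1)^5 - 6(j+1)^4) = 34j^5 - 97j^4 - 146j^3 - 134j^2 - 61j - 11, which is nonnegative for all j ≥ 14.
Combining, 2·3^(j + 1) ≥ 17(j+1)^5 - 6(j+1)^4.
By the principle of mathematical induction, the result holds for all m ≥ 14.
Hence the smallest such N is 14.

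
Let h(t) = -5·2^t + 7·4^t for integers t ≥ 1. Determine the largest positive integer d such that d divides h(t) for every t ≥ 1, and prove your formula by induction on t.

d = 2

Computing the first values: h(1) = 18 and h(2) = 92; gcd(18, 92) = 2, so d ≤ 2.
We prove 2 | -5·2^t + 7·4^t for all t ≥ 1 by induction on t.
Base case (t = 1): h(1) = 18 = 2·(9), so 2 | h(1).
Inductive step: suppose the statement holds for some i ≥ 1, i.e. 2 | h(i). Then
h(i+1) − 4·h(i) = (-5·2^(i+1) + 7·4^(i+1)) − 4·(-5·2^i + 7·4^i) = (-5)·2^i·(2 − 4) = (10)·2^i. Since 2 | h(i) by the inductive hypothesis, 2 | 4·h(i); and 2 | 10 since 10 = 2·5. Therefore 2 | h(i+1).
By the principle of mathematical induction, the result holds for all t ≥ 1.
Therefore the largest such d is 2.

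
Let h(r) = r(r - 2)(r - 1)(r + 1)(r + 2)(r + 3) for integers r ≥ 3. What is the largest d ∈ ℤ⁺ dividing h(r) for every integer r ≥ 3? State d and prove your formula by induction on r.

d = 720

Computing the first values: h(3) = 720 and h(4) = 5040; gcd(720, 5040) = 720, so d ≤ 720.
We prove 720 | r(r - 2)(r - 1)(r + 1)(r + 2)(r + 3) for all r ≥ 3 by induction on r.
For the base case r = 3: h(3) = 720 = 720·(1), so 720 | h(3).
Suppose the result is true for r = j, i.e. 720 | h(j). Then
h(j+1) − h(j) = (j-1)·j·(j+1)·(j+2)·(j+3)·(j+4) − (j-2)·(j-1)·j·(j+1)·(j+2)·(j+3) = (j-1)·j·(j+1)·(j+2)·(j+3)·[(j+4) − (j-2)] = 6·(j-1)·j·(j+1)·(j+2)·(j+3). The product of 5 consecutive integers is divisible by (5)! = 120, so h(j+1) − h(j) is divisible by 6·120 = 720. By the inductive hypothesis 720 | h(j), hence 720 | h(j+1).
This completes the induction.
Therefore the largest such d is 720.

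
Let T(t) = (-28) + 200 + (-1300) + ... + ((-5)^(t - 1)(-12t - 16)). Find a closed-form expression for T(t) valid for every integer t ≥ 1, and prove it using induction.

T(t) = (-5)^t(2t + 3) - 3

We claim T(t) = (-5)^t(2t + 3) - 3 for all t ≥ 1.
Base step (t = 1): T(1) = -28, and the closed form gives -28. They agree.
For the inductive step, assume it holds for an arbitrary m ≥ 1, so T(m) = (-5)^m(2m + 3) - 3.
Then T(m+1) = T(m) + ((-5)^m(-12m - 28)) = ((-5)^m(2m + 3) - 3) + ((-5)^m(-12m - 28)).
Simplifying, T(m+1) = -10(-5)^m·m - 25(-5)^m - 3 = (-5)^(m+1)(2(m+1) + 3) - 3,
which is the closed form with t = m+1.
By the principle of mathematical induction, the result holds for all t ≥ 1.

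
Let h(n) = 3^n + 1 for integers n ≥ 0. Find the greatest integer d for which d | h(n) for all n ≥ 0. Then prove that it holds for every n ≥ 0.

Computing the first values: h(0) = 2 and h(1) = 4; gcd(2, 4) = 2, so d ≤ 2.
We prove 2 | 3^n + 1 for all n ≥ 0 by induction on n.
When n = 0: h(0) = 2 = 2·(1), so 2 | h(0).
Inductive step: suppose the statement holds for some m ≥ 0, i.e. 2 | h(m). Then
h(m+1) = 3^(m+1) + 1 = 3·(3^m + 1) - 2 = 3·h(m) - 2. The first term is divisible by 2 by the inductive hypothesis, and -2 is divisible by 2. Hence 2 | h(m+1).
By the principle of mathematical induction, the result holds for all n ≥ 0.
Therefore the largest such d is 2.

d = 2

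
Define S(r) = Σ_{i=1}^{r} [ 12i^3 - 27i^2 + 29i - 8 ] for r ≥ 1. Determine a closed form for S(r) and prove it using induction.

We claim S(r) = r(3r^3 - 3r^2 + 4r + 2) for all r ≥ 1.
Base step (r = 1): S(1) = 6, and the closed form gives 6. They agree.
For the inductive step, assume it holds for an arbitrary i ≥ 1, so S(i) = i(3i^3 - 3i^2 + 4i + 2).
Then S(i+1) = S(i) + (12i^3 + 9i^2 + 11i + 6) = (i(3i^3 - 3i^2 + 4i + 2)) + (12i^3 + 9i^2 + 11i + 6).
Simplifying, S(i+1) = (i + 1)(3i^3 + 6i^2 + 7i + 6) = (i+1)(3(i+1)^3 - 3(i+1)^2 + 4(i+1) + 2),
which is the closed form with r = i+1.
By the principle of mathematical induction, the result holds for all r ≥ 1.

S(r) = r(3r^3 - 3r^2 + 4r + 2)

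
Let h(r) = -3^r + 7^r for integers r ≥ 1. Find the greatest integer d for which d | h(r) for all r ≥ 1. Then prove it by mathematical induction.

d = 4

Computing the first values: h(1) = 4 and h(2) = 40; gcd(4, 40) = 4, so d ≤ 4.
We prove 4 | -3^r + 7^r for all r ≥ 1 by induction on r.
Base step (r = 1): h(1) = 4 = 4·(1), so 4 | h(1).
Inductive step: assume the claim holds for r = j, i.e. 4 | h(j). Then
7^{j+1} − 3^{j+1} = 7·7^j − 3·3^j = 7·(7^j − 3^j) + (4)·3^j. The first term is divisible by 4 by the inductive hypothesis, and the second term (4)·3^j is divisible by 4 since 4 | 4. Hence 4 | h(j+1).
This completes the induction.
Therefore the largest such d is 4.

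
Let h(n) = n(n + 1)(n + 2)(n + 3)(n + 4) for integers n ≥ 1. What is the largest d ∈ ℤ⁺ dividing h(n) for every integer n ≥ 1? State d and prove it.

Computing the first values: h(1) = 120 and h(2) = 720; gcd(120, 720) = 120, so d ≤ 120.
We prove 120 | n(n + 1)(n + 2)(n + 3)(n + 4) for all n ≥ 1 by induction on n.
Base step (n = 1): h(1) = 120 = 120·(1), so 120 | h(1).
For the inductive step, assume it holds for an arbitrary r ≥ 1, i.e. 120 | h(r). Then
h(r+1) − h(r) = (r+1)·(r+2)·(r+3)·(r+4)·(r+5) − r·(r+1)·(r+2)·(r+3)·(r+4) = (r+1)·(r+2)·(r+3)·(r+4)·[(r+5) − r] = 5·(r+1)·(r+2)·(r+3)·(r+4). The product of 4 consecutive integers is divisible by (4)! = 24, so h(r+1) − h(r) is divisible by 5·24 = 120. By the inductive hypothesis 120 | h(r), hence 120 | h(r+1).
This completes the induction.
Therefore the largest such d is 120.

d = 120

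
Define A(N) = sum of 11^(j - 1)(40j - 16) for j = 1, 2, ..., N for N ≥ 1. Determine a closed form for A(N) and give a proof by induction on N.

We claim A(N) = 2·11^N(2N - 1) + 2 for all N ≥ 1.
Base case (N = 1): A(1) = 24, and the closed form gives 24. They agree.
Suppose the result is true for N = j, so A(j) = 2·11^j(2j - 1) + 2.
Then A(j+1) = A(j) + (11^j(40j + 24)) = (2·11^j(2j - 1) + 2) + (11^j(40j + 24)).
Simplifying, A(j+1) = 44·11^j·j + 22·11^j + 2 = 2·11^(j+1)(2(j+1) - 1) + 2,
which is the closed form with N = j+1.
This completes the induction.

A(N) = 2·11^N(2N - 1) + 2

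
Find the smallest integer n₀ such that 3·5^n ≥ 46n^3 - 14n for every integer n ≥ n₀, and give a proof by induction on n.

At n = 4: 1875 < 2888, so the inequality fails and n₀ ≥ 5. We prove 3·5^n ≥ 46n^3 - 14n for all n ≥ 5.
Base case (n = 5): 3·5^n = 9375 and 46n^3 - 14n = 5680, so 9375 ≥ 5680.
Inductive step: assume the claim holds for n = r, so 3·5^r ≥ 46r^3 - 14r.
Then 3·5^(r + 1) = 5·(3·5^r) ≥ 5·(46r^3 - 14r).
Also, for r ≥ 5 we have 5·(46r^3 - 14r) ≥ 46(r+1)^3 - 14(r+1), since 5·(46r^3 - 14r) − (46(r+1)^3 - 14(r+1)) = 184r^3 - 138r^2 - 194r - 32, which is nonnegative for all r ≥ 5.
Combining, 3·5^(r + 1) ≥ 46(r+1)^3 - 14(r+1).
Hence, by induction on n, the claim holds for every n ≥ 5.
Hence the smallest such n₀ is 5.

n₀ = 5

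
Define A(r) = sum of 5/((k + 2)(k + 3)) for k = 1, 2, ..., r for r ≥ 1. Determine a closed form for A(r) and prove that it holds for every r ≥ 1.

We claim A(r) = 5r/(3(r + 3)) for all r ≥ 1.
For the base case r = 1: A(1) = 5/12, and the closed form gives 5/12. They agree.
For the inductive step, assume it holds for an arbitrary k ≥ 1, so A(k) = 5k/(3(k + 3)).
Then A(k+1) = A(k) + (5/((k + 3)(k + 4))) = (5k/(3(k + 3))) + (5/((k + 3)(k + 4))).
Simplifying, A(k+1) = 5(k + 1)/(3(k + 4)) = 5(k+1)/(3((k+1) + 3)),
which is the closed form with r = k+1.
By the principle of mathematical induction, the result holds for all r ≥ 1.

A(r) = 5r/(3(r + 3))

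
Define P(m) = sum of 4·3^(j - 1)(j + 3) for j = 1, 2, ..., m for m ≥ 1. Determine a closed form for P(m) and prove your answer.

P(m) = 3^m(2m + 5) - 5

We claim P(m) = 3^m(2m + 5) - 5 for all m ≥ 1.
Base step (m = 1): P(1) = 16, and the closed form gives 16. They agree.
Suppose the result is true for m = j, so P(j) = 3^j(2j + 5) - 5.
Then P(j+1) = P(j) + (4·3^j(j + 4)) = (3^j(2j + 5) - 5) + (4·3^j(j + 4)).
Simplifying, P(j+1) = 6·3^j·j + 21·3^j - 5 = 3^(j+1)(2(j+1) + 5) - 5,
which is the closed form with m = j+1.
By the principle of mathematical induction, the result holds for all m ≥ 1.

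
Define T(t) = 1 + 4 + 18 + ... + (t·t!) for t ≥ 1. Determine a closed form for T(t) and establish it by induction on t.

We claim T(t) = (t + 1)! - 1 for all t ≥ 1.
Base case (t = 1): T(1) = 1, and the closed form gives 1. They agree.
Suppose the result is true for t = m, so T(m) = (m + 1)! - 1.
Then T(m+1) = T(m) + ((m + 1)(m + 1)!) = ((m + 1)! - 1) + ((m + 1)(m + 1)!).
Simplifying, T(m+1) = ((m+1) + 1)! - 1,
which is the closed form with t = m+1.
By the principle of mathematical induction, the result holds for all t ≥ 1.

T(t) = (t + 1)! - 1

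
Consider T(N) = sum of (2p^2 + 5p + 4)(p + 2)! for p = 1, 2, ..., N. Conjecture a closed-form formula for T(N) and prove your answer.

We claim T(N) = (2N + 1)(N + 3)! - 6 for all N ≥ 1.
Base step (N = 1): T(1) = 66, and the closed form gives 66. They agree.
Inductive step: assume the claim holds for N = p, so T(p) = (2p + 1)(p + 3)! - 6.
Then T(p+1) = T(p) + ((2p^2 + 9p + 11)(p + 3)!) = ((2p + 1)(p + 3)! - 6) + ((2p^2 + 9p + 11)(p + 3)!).
Simplifying, T(p+1) = (2(p+1) + 1)((p+1) + 3)! - 6,
which is the closed form with N = p+1.
This completes the induction.

T(N) = (2N + 1)(N + 3)! - 6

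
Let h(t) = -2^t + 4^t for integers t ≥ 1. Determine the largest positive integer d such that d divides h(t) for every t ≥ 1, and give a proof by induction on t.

Computing the first values: h(1) = 2 and h(2) = 12; gcd(2, 12) = 2, so d ≤ 2.
We prove 2 | -2^t + 4^t for all t ≥ 1 by induction on t.
For the base case t = 1: h(1) = 2 = 2·(1), so 2 | h(1).
Suppose the result is true for t = m, i.e. 2 | h(m). Then
4^{m+1} − 2^{m+1} = 4·4^m − 2·2^m = 4·(4^m − 2^m) + (2)·2^m. The first term is divisible by 2 by the inductive hypothesis, and the second term (2)·2^m is divisible by 2 since 2 | 2. Hence 2 | h(m+1).
By induction, the statement is established for all t ≥ 1.
Therefore the largest such d is 2.

d = 2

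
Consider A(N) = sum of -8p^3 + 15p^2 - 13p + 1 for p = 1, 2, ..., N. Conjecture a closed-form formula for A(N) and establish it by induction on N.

We claim A(N) = -N(2N^3 - N^2 + N + 3) for all N ≥ 1.
Base step (N = 1): A(1) = -5, and the closed form gives -5. They agree.
Inductive step: suppose the statement holds for some p ≥ 1, so A(p) = p(-2p^3 + p^2 - p - 3).
Then A(p+1) = A(p) + (-8p^3 - 9p^2 - 7p - 5) = (p(-2p^3 + p^2 - p - 3)) + (-8p^3 - 9p^2 - 7p - 5).
Simplifying, A(p+1) = -(p + 1)(2p^3 + 5p^2 + 5p + 5) = -(p+1)(2(p+1)^3 - (p+1)^2 + (p+1) + 3),
which is the closed form with N = p+1.
This completes the induction.

A(N) = -N(2N^3 - N^2 + N + 3)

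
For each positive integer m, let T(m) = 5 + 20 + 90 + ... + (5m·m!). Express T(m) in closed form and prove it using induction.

T(m) = (5m + 5)m! - 5

We claim T(m) = (5m + 5)m! - 5 for all m ≥ 1.
Base case (m = 1): T(1) = 5, and the closed form gives 5. They agree.
For the inductive step, assume it holds for an arbitrary j ≥ 1, so T(j) = (5j + 5)j! - 5.
Then T(j+1) = T(j) + (5(j + 1)(j + 1)!) = ((5j + 5)j! - 5) + (5(j + 1)(j + 1)!).
Simplifying, T(j+1) = (5(j+1) + 5)(j+1)! - 5,
which is the closed form with m = j+1.
By the principle of mathematical induction, the result holds for all m ≥ 1.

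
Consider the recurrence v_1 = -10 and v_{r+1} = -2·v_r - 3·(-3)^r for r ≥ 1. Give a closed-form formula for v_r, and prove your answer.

Computing the first terms: v_1 = -10, v_2 = 29, v_3 = -85. This suggests v_r = -(-2)^(r - 1) - (-3)^(r + 1).
When r = 1: the formula gives -10 = -10 = v_1.
Inductive step: assume the claim holds for r = i, so v_i = -(-2)^(i - 1) - (-3)^(i + 1).
Then v_{i+1} = -2·v_i - 3·(-3)^i = -2·(-(-2)^(i - 1) - (-3)^(i + 1)) - 3·(-3)^i = -(-2)^i - (-3)^(i + 2) = -(-2)^((i+1) - 1) - (-3)^((i+1) + 1),
which is the claimed formula at r = i+1.
By the principle of mathematical induction, the result holds for all r ≥ 1.

v_r = -(-2)^(r - 1) - (-3)^(r + 1)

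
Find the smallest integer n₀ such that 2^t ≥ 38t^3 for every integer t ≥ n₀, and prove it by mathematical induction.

n₀ = 18

At t = 17: 131072 < 186694, so the inequality fails and n₀ ≥ 18. We prove 2^t ≥ 38t^3 for all t ≥ 18.
For the base case t = 18: 2^t = 262144 and 38t^3 = 221616, so 262144 ≥ 221616.
Suppose the result is true for t = i, so 2^i ≥ 38i^3.
Then 2^(i + 1) = 2·(2^i) ≥ 2·(38i^3).
Also, for i ≥ 18 we have 2·(38i^3) ≥ 38(i+1)^3, since 2 ≥ (1 + 1/i)^3 for all i ≥ 18.
Combining, 2^(i + 1) ≥ 38(i+1)^3.
This completes the induction.
Hence the smallest such n₀ is 18.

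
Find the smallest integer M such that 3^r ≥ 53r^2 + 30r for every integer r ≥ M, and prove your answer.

M = 8

At r = 7: 2187 < 2807, so the inequality fails and M ≥ 8. We prove 3^r ≥ 53r^2 + 30r for all r ≥ 8.
Base step (r = 8): 3^r = 6561 and 53r^2 + 30r = 3632, so 6561 ≥ 3632.
For the inductive step, assume it holds for an arbitrary p ≥ 8, so 3^p ≥ 53p^2 + 30p.
Then 3^(p + 1) = 3·(3^p) ≥ 3·(53p^2 + 30p).
Also, for p ≥ 8 we have 3·(53p^2 + 30p) ≥ 53(p+1)^2 + 30(p+1), since 3·(53p^2 + 30p) − (53(p+1)^2 + 30(p+1)) = 106p^2 - 46p - 83, which is nonnegative for all p ≥ 8.
Combining, 3^(p + 1) ≥ 53(p+1)^2 + 30(p+1).
Hence, by induction on r, the claim holds for every r ≥ 8.
Hence the smallest such M is 8.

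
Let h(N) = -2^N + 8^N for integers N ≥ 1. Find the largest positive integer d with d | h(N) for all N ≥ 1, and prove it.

Computing the first values: h(1) = 6 and h(2) = 60; gcd(6, 60) = 6, so d ≤ 6.
We prove 6 | -2^N + 8^N for all N ≥ 1 by induction on N.
When N = 1: h(1) = 6 = 6·(1), so 6 | h(1).
Suppose the result is true for N = r, i.e. 6 | h(r). Then
8^{r+1} − 2^{r+1} = 8·8^r − 2·2^r = 8·(8^r − 2^r) + (6)·2^r. The first term is divisible by 6 by the inductive hypothesis, and the second term (6)·2^r is divisible by 6 since 6 | 6. Hence 6 | h(r+1).
By the principle of mathematical induction, the result holds for all N ≥ 1.
Therefore the largest such d is 6.

d = 6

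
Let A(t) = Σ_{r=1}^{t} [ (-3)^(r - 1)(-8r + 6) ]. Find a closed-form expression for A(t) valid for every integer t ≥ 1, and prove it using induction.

A(t) = (-3)^t(2t - 1) + 1

We claim A(t) = (-3)^t(2t - 1) + 1 for all t ≥ 1.
Base step (t = 1): A(1) = -2, and the closed form gives -2. They agree.
Inductive step: suppose the statement holds for some r ≥ 1, so A(r) = (-3)^r(2r - 1) + 1.
Then A(r+1) = A(r) + ((-3)^r(-8r - 2)) = ((-3)^r(2r - 1) + 1) + ((-3)^r(-8r - 2)).
Simplifying, A(r+1) = -6(-3)^r·r - 3(-3)^r + 1 = (-3)^(r+1)(2(r+1) - 1) + 1,
which is the closed form with t = r+1.
By induction, the statement is established for all t ≥ 1.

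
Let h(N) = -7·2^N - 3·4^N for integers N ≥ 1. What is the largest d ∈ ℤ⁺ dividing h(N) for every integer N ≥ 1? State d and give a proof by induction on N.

Computing the first values: h(1) = -26 and h(2) = -76; gcd(-26, -76) = 2, so d ≤ 2.
We prove 2 | -7·2^N - 3·4^N for all N ≥ 1 by induction on N.
Base case (N = 1): h(1) = -26 = 2·(-13), so 2 | h(1).
Suppose the result is true for N = r, i.e. 2 | h(r). Then
h(r+1) − 4·h(r) = (-7·2^(r+1) - 3·4^(r+1)) − 4·(-7·2^r - 3·4^r) = (-7)·2^r·(2 − 4) = (14)·2^r. Since 2 | h(r) by the inductive hypothesis, 2 | 4·h(r); and 2 | 14 since 14 = 2·7. Therefore 2 | h(r+1).
This completes the induction.
Therefore the largest such d is 2.

d = 2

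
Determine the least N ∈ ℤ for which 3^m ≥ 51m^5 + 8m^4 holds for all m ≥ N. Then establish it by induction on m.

At m = 16: 43046721 < 54001664, so the inequality fails and N ≥ 17. We prove 3^m ≥ 51m^5 + 8m^4 for all m ≥ 17.
When m = 17: 3^m = 129140163 and 51m^5 + 8m^4 = 73080875, so 129140163 ≥ 73080875.
For the inductive step, assume it holds for an arbitrary i ≥ 17, so 3^i ≥ 51i^5 + 8i^4.
Then 3^(i + 1) = 3·(3^i) ≥ 3·(51i^5 + 8i^4).
Also, for i ≥ 17 we have 3·(51i^5 + 8i^4) ≥ 51(i+1)^5 + 8(i+1)^4, since 3·(51i^5 + 8i^4) − (51(i+1)^5 + 8(i+1)^4) = 102i^5 - 239i^4 - 542i^3 - 558i^2 - 287i - 59, which is nonnegative for all i ≥ 17.
Combining, 3^(i + 1) ≥ 51(i+1)^5 + 8(i+1)^4.
By induction, the statement is established for all m ≥ 17.
Hence the smallest such N is 17.

N = 17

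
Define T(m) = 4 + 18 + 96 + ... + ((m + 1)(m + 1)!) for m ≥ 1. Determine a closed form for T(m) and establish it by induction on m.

T(m) = (m + 2)! - 2

We claim T(m) = (m + 2)! - 2 for all m ≥ 1.
Base case (m = 1): T(1) = 4, and the closed form gives 4. They agree.
Inductive step: suppose the statement holds for some j ≥ 1, so T(j) = (j + 2)! - 2.
Then T(j+1) = T(j) + ((j + 2)(j + 2)!) = ((j + 2)! - 2) + ((j + 2)(j + 2)!).
Simplifying, T(j+1) = ((j+1) + 2)! - 2,
which is the closed form with m = j+1.
By the principle of mathematical induction, the result holds for all m ≥ 1.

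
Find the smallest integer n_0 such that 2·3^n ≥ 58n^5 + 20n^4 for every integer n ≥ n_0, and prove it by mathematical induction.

At n = 15: 28697814 < 45056250, so the inequality fails and n_0 ≥ 16. We prove 2·3^n ≥ 58n^5 + 20n^4 for all n ≥ 16.
Base step (n = 16): 2·3^n = 86093442 and 58n^5 + 20n^4 = 62128128, so 86093442 ≥ 62128128.
Inductive step: assume the claim holds for n = m, so 2·3^m ≥ 58m^5 + 20m^4.
Then 2·3^(m + 1) = 3·(2·3^m) ≥ 3·(58m^5 + 20m^4).
Also, for m ≥ 16 we have 3·(58m^5 + 20m^4) ≥ 58(m+1)^5 + 20(m+1)^4, since 3·(58m^5 + 20m^4) − (58(m+1)^5 + 20(m+1)^4) = 116m^5 - 250m^4 - 660m^3 - 700m^2 - 370m - 78, which is nonnegative for all m ≥ 16.
Combining, 2·3^(m + 1) ≥ 58(m+1)^5 + 20(m+1)^4.
Hence, by induction on n, the claim holds for every n ≥ 16.
Hence the smallest such n_0 is 16.

n_0 = 16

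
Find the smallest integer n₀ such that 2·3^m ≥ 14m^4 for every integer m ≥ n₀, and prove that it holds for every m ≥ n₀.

At m = 10: 118098 < 140000, so the inequality fails and n₀ ≥ 11. We prove 2·3^m ≥ 14m^4 for all m ≥ 11.
Base case (m = 11): 2·3^m = 354294 and 14m^4 = 204974, so 354294 ≥ 204974.
For the inductive step, assume it holds for an arbitrary j ≥ 11, so 2·3^j ≥ 14j^4.
Then 2·3^(j + 1) = 3·(2·3^j) ≥ 3·(14j^4).
Also, for j ≥ 11 we have 3·(14j^4) ≥ 14(j+1)^4, since 3 ≥ (1 + 1/j)^4 for all j ≥ 11.
Combining, 2·3^(j + 1) ≥ 14(j+1)^4.
Hence, by induction on m, the claim holds for every m ≥ 11.
Hence the smallest such n₀ is 11.

n₀ = 11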